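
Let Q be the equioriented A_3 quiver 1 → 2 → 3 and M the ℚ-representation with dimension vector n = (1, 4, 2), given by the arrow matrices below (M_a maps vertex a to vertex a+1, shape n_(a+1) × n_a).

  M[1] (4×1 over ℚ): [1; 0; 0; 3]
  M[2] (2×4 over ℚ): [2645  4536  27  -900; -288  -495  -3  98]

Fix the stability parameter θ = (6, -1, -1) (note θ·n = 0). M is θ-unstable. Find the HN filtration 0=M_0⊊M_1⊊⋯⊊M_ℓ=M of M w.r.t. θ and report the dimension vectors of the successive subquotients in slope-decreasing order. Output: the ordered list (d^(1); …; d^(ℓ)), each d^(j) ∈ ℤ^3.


Via rank(M_{q-1}∘⋯∘M_p): M ≅ I[1,3], I[2,2]^2, I[2,3].
μ_θ-semistable layers: μ^(1)=4/3; μ^(2)=-1

((1, 1, 1); (0, 3, 1))


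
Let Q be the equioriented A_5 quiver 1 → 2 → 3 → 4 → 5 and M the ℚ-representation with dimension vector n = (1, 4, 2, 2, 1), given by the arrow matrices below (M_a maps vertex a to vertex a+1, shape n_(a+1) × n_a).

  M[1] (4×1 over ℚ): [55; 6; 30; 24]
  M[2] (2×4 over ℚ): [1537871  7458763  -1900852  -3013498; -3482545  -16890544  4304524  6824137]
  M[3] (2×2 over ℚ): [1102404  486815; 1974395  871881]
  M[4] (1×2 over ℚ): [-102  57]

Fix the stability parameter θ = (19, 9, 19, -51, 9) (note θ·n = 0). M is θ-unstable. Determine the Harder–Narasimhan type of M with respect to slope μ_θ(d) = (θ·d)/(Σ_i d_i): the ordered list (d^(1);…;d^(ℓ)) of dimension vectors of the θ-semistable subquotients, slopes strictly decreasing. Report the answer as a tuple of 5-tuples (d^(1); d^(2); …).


Barcode: M ≅ I[1,4], I[2,2]^2, I[2,5]. HN layers by μ_θ (3 steps, strictly decreasing):
  μ^(1)=9; μ^(2)=-1; μ^(3)=-23/3

((0, 2, 0, 0, 1); (1, 1, 1, 1, 0); (0, 1, 1, 1, 0))


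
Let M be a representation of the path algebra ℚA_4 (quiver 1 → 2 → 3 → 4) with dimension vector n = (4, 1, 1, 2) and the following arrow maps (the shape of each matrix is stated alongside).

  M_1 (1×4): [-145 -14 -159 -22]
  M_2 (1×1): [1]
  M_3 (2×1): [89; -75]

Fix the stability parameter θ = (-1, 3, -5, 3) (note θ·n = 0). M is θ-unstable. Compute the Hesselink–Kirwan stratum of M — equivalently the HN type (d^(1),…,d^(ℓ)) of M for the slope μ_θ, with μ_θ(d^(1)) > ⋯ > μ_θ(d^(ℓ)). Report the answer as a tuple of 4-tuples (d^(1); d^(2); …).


Barcode: M ≅ I[1,1]^3, I[1,4], I[4,4]. HN layers by μ_θ (2 steps, strictly decreasing):
  μ^(1)=3; μ^(2)=-1

((0, 0, 0, 2); (4, 1, 1, 0))


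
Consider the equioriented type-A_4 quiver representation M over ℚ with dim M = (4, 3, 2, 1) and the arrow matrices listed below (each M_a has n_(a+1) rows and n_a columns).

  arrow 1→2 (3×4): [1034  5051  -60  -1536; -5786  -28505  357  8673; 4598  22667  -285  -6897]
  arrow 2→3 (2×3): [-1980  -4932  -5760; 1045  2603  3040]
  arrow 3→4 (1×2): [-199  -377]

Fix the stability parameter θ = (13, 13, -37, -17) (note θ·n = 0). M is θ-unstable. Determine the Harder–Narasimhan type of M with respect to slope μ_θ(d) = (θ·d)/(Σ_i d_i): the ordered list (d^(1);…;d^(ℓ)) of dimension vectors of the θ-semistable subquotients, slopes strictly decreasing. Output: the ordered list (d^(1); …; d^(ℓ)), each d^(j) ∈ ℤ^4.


Barcode: M ≅ I[1,1]^2, I[1,2], I[1,4], I[2,2], I[3,3]. HN layers by μ_θ (3 steps, strictly decreasing):
  μ^(1)=13; μ^(2)=-7; μ^(3)=-37

((3, 2, 0, 0); (1, 1, 1, 1); (0, 0, 1, 0))


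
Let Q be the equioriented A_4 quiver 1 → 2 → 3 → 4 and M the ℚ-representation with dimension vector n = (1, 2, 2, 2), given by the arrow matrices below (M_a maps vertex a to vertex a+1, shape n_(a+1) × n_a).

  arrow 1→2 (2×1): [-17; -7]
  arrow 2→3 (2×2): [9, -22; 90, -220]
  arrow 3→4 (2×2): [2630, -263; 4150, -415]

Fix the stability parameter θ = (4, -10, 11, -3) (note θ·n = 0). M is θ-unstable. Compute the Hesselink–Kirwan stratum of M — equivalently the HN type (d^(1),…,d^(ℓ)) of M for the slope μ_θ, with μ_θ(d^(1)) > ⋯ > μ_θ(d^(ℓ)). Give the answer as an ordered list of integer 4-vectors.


Via rank(M_{q-1}∘⋯∘M_p): M ≅ I[1,3], I[2,2], I[3,4], I[4,4].
μ_θ-semistable layers: μ^(1)=11; μ^(2)=4; μ^(3)=-3; μ^(4)=-10

((0, 0, 1, 0); (0, 0, 1, 1); (1, 1, 0, 1); (0, 1, 0, 0))


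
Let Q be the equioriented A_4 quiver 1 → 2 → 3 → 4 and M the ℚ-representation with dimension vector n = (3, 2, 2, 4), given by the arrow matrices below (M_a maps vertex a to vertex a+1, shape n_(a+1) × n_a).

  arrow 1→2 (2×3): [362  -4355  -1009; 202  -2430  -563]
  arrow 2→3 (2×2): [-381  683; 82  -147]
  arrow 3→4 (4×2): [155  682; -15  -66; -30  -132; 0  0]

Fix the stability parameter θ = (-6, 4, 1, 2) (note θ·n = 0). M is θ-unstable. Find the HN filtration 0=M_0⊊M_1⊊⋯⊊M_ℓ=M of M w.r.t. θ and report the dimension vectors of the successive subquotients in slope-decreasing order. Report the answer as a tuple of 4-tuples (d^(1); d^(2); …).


Barcode: M ≅ I[1,1], I[1,3], I[1,4], I[4,4]^3. HN layers by μ_θ (4 steps, strictly decreasing):
  μ^(1)=5/2; μ^(2)=7/3; μ^(3)=2; μ^(4)=-6

((0, 1, 1, 0); (0, 1, 1, 1); (0, 0, 0, 3); (3, 0, 0, 0))


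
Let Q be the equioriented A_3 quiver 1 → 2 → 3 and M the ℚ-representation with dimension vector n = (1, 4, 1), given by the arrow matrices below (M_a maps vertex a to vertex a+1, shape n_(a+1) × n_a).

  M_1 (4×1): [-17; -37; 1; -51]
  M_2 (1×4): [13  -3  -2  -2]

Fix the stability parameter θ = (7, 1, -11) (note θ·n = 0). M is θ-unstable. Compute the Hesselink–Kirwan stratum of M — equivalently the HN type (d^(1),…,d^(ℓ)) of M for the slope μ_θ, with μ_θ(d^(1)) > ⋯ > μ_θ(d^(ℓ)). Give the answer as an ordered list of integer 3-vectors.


Interval decomposition of M: I[1,3], I[2,2]^3.
HN type (ℓ=2): μ^(1)=1; μ^(2)=-1

((0, 3, 0); (1, 1, 1))


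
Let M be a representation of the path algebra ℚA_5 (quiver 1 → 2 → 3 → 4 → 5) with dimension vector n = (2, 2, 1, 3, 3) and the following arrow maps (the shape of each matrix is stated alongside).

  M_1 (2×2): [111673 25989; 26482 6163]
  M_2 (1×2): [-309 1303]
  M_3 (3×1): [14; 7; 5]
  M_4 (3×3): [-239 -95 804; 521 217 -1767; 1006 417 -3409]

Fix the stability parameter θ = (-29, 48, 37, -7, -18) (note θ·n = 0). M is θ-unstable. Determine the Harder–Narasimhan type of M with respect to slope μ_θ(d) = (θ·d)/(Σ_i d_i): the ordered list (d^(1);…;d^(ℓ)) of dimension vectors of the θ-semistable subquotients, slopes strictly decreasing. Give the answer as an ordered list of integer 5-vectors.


Interval decomposition of M: I[1,2], I[1,5], I[4,5]^2.
HN type (ℓ=4): μ^(1)=48; μ^(2)=15; μ^(3)=-25/2; μ^(4)=-29

((0, 1, 0, 0, 0); (0, 1, 1, 1, 1); (0, 0, 0, 2, 2); (2, 0, 0, 0, 0))


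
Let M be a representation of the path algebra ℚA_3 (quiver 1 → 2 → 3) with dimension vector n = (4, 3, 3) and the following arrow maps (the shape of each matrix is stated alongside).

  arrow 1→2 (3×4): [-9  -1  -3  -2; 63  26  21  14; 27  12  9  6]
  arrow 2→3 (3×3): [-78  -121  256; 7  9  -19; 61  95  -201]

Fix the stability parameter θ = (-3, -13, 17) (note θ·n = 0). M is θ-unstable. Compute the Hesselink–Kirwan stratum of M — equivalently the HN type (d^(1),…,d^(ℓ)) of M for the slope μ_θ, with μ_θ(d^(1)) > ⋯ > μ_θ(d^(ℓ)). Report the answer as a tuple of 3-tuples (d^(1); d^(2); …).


Barcode: M ≅ I[1,1]^2, I[1,3]^2, I[2,2], I[3,3]. HN layers by μ_θ (4 steps, strictly decreasing):
  μ^(1)=17; μ^(2)=-3; μ^(3)=-8; μ^(4)=-13

((0, 0, 3); (2, 0, 0); (2, 2, 0); (0, 1, 0))


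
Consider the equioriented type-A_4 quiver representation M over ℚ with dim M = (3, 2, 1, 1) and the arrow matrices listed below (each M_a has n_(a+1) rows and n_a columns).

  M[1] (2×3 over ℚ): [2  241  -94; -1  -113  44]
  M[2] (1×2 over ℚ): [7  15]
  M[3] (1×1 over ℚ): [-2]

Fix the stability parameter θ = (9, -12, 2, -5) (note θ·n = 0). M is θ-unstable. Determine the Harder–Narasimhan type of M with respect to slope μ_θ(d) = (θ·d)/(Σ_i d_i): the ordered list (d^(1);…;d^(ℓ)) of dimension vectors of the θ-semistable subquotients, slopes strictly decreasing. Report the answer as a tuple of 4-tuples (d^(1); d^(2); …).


Interval decomposition of M: I[1,1], I[1,2], I[1,4].
HN type (ℓ=2): μ^(1)=9; μ^(2)=-3/2

((1, 0, 0, 0); (2, 2, 1, 1))


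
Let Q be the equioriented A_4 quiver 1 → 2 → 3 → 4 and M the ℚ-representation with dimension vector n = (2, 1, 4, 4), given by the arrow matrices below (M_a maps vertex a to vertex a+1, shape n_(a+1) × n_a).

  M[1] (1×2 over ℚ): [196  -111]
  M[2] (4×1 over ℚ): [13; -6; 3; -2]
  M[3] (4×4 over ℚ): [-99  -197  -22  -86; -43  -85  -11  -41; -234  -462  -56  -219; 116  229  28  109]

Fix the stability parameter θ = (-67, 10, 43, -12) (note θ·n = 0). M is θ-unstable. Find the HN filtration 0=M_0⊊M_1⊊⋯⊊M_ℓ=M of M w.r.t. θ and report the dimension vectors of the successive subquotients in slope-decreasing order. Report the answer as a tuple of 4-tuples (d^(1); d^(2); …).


Barcode: M ≅ I[1,1], I[1,4], I[3,4]^3. HN layers by μ_θ (3 steps, strictly decreasing):
  μ^(1)=31/2; μ^(2)=10; μ^(3)=-67

((0, 0, 4, 4); (0, 1, 0, 0); (2, 0, 0, 0))


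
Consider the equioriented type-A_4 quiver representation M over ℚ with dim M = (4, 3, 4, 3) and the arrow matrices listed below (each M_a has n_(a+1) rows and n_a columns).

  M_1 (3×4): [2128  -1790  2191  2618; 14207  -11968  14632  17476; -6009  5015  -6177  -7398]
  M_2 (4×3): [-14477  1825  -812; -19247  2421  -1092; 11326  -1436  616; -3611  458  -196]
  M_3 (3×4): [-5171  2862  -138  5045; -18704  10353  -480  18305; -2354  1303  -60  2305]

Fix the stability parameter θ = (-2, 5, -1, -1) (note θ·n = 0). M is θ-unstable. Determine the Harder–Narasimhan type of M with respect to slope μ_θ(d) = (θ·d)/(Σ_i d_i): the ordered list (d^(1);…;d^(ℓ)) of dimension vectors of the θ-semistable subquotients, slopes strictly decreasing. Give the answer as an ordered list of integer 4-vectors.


Interval decomposition of M: I[1,1], I[1,2], I[1,3], I[1,4], I[3,3], I[3,4], I[4,4].
HN type (ℓ=5): μ^(1)=5; μ^(2)=2; μ^(3)=1; μ^(4)=-1; μ^(5)=-2

((0, 1, 0, 0); (0, 1, 1, 0); (0, 1, 1, 1); (0, 0, 2, 2); (4, 0, 0, 0))


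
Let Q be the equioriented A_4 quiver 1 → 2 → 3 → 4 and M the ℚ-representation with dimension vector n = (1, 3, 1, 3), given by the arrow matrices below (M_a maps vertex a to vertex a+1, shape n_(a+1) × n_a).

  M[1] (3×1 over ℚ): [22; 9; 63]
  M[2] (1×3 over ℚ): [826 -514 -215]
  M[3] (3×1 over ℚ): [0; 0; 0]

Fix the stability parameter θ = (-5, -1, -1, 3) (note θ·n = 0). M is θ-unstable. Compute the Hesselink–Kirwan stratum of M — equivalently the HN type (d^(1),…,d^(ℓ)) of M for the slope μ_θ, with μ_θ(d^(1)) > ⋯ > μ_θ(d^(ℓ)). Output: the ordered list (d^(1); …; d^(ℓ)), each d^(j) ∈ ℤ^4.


Via rank(M_{q-1}∘⋯∘M_p): M ≅ I[1,3], I[2,2]^2, I[4,4]^3.
μ_θ-semistable layers: μ^(1)=3; μ^(2)=-1; μ^(3)=-5

((0, 0, 0, 3); (0, 3, 1, 0); (1, 0, 0, 0))


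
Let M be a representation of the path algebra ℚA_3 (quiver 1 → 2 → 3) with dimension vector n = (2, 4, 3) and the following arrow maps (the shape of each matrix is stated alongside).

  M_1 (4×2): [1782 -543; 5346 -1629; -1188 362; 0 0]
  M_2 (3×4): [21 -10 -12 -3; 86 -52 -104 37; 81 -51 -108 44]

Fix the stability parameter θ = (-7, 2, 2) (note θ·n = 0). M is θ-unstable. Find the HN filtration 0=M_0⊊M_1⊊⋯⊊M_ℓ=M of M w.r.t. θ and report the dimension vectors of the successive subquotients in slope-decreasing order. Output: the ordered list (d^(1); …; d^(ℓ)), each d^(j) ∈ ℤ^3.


Via rank(M_{q-1}∘⋯∘M_p): M ≅ I[1,1], I[1,3], I[2,2], I[2,3]^2.
μ_θ-semistable layers: μ^(1)=2; μ^(2)=-7

((0, 4, 3); (2, 0, 0))


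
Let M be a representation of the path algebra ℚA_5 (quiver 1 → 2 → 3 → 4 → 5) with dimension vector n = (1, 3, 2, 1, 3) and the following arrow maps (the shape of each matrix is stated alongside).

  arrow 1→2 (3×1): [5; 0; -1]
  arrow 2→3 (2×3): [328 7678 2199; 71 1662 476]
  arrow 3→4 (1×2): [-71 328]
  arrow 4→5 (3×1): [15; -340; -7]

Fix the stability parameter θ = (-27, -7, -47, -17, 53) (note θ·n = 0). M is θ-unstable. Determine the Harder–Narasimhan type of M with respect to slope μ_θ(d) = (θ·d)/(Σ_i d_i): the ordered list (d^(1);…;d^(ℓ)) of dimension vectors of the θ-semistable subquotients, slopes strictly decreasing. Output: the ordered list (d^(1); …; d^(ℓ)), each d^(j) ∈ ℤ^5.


Barcode: M ≅ I[1,5], I[2,2], I[2,3], I[5,5]^2. HN layers by μ_θ (4 steps, strictly decreasing):
  μ^(1)=53; μ^(2)=-7; μ^(3)=-17; μ^(4)=-27

((0, 0, 0, 0, 3); (0, 1, 0, 0, 0); (0, 0, 0, 1, 0); (1, 2, 2, 0, 0))


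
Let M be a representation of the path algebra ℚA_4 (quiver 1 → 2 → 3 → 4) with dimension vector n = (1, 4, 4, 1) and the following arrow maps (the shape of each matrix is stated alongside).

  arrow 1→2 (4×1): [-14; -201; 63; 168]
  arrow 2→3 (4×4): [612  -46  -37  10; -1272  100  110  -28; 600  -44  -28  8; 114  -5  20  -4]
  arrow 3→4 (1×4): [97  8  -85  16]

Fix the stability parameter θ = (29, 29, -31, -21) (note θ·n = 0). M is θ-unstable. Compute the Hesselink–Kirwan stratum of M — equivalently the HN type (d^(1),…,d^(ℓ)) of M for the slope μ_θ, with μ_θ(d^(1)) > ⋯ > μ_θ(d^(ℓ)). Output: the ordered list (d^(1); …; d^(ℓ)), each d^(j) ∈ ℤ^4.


Barcode: M ≅ I[1,4], I[2,2]^2, I[2,3], I[3,3]^2. HN layers by μ_θ (4 steps, strictly decreasing):
  μ^(1)=29; μ^(2)=3/2; μ^(3)=-1; μ^(4)=-31

((0, 2, 0, 0); (1, 1, 1, 1); (0, 1, 1, 0); (0, 0, 2, 0))


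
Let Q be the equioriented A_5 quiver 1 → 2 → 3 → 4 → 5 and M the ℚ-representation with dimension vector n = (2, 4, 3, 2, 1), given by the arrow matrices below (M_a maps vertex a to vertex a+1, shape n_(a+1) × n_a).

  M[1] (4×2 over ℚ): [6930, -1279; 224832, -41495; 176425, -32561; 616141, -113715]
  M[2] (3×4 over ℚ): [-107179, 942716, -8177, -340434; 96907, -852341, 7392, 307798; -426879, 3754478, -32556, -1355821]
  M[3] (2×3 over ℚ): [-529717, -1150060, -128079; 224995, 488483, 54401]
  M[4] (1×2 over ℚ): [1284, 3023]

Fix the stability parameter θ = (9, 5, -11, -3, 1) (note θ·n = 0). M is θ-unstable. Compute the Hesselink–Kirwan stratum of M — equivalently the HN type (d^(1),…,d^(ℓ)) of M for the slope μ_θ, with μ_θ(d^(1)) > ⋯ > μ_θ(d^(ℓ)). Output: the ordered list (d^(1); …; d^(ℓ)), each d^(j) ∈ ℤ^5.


Interval decomposition of M: I[1,3], I[1,5], I[2,2], I[2,4].
HN type (ℓ=4): μ^(1)=5; μ^(2)=1; μ^(3)=0; μ^(4)=-3

((0, 1, 0, 0, 0); (1, 1, 1, 0, 1); (1, 1, 1, 1, 0); (0, 1, 1, 1, 0))


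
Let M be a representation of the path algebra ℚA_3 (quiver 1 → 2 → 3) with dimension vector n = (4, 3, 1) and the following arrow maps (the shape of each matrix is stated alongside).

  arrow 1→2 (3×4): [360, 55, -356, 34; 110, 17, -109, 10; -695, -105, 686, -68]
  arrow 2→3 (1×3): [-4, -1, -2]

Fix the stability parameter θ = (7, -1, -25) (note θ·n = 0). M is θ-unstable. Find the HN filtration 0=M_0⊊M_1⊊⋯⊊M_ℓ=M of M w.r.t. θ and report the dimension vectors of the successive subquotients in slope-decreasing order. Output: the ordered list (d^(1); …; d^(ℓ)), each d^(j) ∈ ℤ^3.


Via rank(M_{q-1}∘⋯∘M_p): M ≅ I[1,1], I[1,2]^2, I[1,3].
μ_θ-semistable layers: μ^(1)=7; μ^(2)=3; μ^(3)=-19/3

((1, 0, 0); (2, 2, 0); (1, 1, 1))


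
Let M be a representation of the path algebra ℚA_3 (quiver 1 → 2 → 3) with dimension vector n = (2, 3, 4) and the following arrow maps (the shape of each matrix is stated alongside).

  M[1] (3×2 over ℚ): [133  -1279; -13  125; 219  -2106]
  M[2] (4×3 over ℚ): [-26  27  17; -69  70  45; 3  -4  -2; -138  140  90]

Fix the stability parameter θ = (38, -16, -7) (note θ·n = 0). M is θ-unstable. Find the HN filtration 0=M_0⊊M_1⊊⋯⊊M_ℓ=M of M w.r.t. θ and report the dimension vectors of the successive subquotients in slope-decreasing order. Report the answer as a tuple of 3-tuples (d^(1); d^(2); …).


Interval decomposition of M: I[1,3]^2, I[2,3], I[3,3].
HN type (ℓ=3): μ^(1)=5; μ^(2)=-7; μ^(3)=-16

((2, 2, 2); (0, 0, 2); (0, 1, 0))


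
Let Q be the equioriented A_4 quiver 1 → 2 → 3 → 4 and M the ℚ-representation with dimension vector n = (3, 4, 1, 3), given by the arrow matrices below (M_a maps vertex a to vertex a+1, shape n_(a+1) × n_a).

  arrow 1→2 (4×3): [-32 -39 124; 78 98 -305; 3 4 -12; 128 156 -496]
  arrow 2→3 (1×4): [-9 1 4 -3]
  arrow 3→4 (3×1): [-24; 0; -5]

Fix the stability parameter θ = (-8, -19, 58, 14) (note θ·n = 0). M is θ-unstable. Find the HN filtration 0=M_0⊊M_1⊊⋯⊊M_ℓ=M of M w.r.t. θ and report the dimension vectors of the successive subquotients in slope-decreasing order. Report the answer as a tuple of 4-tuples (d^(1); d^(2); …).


Barcode: M ≅ I[1,2]^2, I[1,4], I[2,2], I[4,4]^2. HN layers by μ_θ (4 steps, strictly decreasing):
  μ^(1)=36; μ^(2)=14; μ^(3)=-27/2; μ^(4)=-19

((0, 0, 1, 1); (0, 0, 0, 2); (3, 3, 0, 0); (0, 1, 0, 0))


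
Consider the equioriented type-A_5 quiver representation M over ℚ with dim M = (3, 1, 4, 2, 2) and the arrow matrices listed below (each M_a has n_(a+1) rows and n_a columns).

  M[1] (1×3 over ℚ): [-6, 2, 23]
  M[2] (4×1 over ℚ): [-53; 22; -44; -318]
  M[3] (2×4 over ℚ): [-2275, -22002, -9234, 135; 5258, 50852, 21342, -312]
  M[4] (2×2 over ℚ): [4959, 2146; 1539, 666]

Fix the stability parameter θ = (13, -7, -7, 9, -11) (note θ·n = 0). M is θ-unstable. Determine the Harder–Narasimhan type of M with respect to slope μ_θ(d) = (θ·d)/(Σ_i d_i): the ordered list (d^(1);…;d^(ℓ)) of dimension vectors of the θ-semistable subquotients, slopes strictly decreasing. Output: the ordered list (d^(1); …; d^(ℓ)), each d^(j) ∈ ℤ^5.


Interval decomposition of M: I[1,1]^2, I[1,5], I[3,3]^2, I[3,4], I[5,5].
HN type (ℓ=5): μ^(1)=13; μ^(2)=9; μ^(3)=-3/5; μ^(4)=-7; μ^(5)=-11

((2, 0, 0, 0, 0); (0, 0, 0, 1, 0); (1, 1, 1, 1, 1); (0, 0, 3, 0, 0); (0, 0, 0, 0, 1))


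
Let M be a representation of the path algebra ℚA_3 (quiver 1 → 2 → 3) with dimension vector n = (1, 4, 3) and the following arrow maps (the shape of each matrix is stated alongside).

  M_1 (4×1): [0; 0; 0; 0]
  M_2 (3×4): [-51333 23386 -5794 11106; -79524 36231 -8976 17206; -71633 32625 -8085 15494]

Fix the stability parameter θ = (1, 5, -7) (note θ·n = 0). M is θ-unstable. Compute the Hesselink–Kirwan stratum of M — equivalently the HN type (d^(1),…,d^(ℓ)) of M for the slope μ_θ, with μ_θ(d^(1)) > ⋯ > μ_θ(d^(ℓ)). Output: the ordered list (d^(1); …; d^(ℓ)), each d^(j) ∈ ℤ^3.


Barcode: M ≅ I[1,1], I[2,2], I[2,3]^3. HN layers by μ_θ (3 steps, strictly decreasing):
  μ^(1)=5; μ^(2)=1; μ^(3)=-1

((0, 1, 0); (1, 0, 0); (0, 3, 3))


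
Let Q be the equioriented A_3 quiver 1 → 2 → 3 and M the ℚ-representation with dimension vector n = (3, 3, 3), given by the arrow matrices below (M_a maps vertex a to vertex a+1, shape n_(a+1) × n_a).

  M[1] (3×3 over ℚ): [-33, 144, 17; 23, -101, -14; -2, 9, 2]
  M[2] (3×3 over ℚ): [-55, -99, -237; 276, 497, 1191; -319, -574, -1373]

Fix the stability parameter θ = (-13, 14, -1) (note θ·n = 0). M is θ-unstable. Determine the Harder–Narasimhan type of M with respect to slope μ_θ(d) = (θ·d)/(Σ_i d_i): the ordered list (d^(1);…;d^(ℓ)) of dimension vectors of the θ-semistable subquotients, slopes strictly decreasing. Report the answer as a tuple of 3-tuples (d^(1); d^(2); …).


Via rank(M_{q-1}∘⋯∘M_p): M ≅ I[1,3]^3.
μ_θ-semistable layers: μ^(1)=13/2; μ^(2)=-13

((0, 3, 3); (3, 0, 0))


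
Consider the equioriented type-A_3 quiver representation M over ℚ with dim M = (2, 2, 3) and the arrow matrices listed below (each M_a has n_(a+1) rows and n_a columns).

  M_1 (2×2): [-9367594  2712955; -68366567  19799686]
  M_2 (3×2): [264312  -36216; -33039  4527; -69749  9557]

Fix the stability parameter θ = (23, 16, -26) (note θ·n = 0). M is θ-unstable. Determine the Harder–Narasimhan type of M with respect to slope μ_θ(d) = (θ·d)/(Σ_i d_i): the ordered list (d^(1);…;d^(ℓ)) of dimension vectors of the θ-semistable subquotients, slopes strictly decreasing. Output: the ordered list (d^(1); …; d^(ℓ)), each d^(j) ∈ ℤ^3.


Barcode: M ≅ I[1,2], I[1,3], I[3,3]^2. HN layers by μ_θ (3 steps, strictly decreasing):
  μ^(1)=39/2; μ^(2)=13/3; μ^(3)=-26

((1, 1, 0); (1, 1, 1); (0, 0, 2))


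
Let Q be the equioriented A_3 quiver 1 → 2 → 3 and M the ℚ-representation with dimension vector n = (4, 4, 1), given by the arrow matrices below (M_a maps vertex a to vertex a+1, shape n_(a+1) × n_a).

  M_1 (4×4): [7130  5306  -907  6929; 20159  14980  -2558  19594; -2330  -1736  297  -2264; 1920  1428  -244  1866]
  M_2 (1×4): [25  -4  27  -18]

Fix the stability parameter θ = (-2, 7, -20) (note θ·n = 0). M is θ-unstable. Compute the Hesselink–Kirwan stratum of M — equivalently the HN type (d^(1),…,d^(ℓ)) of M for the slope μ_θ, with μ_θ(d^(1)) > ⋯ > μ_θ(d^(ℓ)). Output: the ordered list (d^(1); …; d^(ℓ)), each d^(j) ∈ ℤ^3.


Via rank(M_{q-1}∘⋯∘M_p): M ≅ I[1,1], I[1,2]^2, I[1,3], I[2,2].
μ_θ-semistable layers: μ^(1)=7; μ^(2)=-2; μ^(3)=-5

((0, 3, 0); (3, 0, 0); (1, 1, 1))


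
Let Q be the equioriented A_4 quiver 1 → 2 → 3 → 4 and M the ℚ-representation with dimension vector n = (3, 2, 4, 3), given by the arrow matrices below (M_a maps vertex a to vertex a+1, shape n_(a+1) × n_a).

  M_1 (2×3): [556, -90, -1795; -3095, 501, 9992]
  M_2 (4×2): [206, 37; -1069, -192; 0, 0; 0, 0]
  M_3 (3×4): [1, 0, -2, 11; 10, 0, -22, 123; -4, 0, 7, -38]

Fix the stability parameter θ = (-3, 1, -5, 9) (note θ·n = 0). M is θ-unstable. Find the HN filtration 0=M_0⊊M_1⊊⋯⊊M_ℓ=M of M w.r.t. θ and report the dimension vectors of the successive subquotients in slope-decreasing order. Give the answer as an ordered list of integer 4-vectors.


Via rank(M_{q-1}∘⋯∘M_p): M ≅ I[1,1], I[1,3], I[1,4], I[3,4]^2.
μ_θ-semistable layers: μ^(1)=9; μ^(2)=-2; μ^(3)=-3; μ^(4)=-5

((0, 0, 0, 3); (0, 2, 2, 0); (3, 0, 0, 0); (0, 0, 2, 0))


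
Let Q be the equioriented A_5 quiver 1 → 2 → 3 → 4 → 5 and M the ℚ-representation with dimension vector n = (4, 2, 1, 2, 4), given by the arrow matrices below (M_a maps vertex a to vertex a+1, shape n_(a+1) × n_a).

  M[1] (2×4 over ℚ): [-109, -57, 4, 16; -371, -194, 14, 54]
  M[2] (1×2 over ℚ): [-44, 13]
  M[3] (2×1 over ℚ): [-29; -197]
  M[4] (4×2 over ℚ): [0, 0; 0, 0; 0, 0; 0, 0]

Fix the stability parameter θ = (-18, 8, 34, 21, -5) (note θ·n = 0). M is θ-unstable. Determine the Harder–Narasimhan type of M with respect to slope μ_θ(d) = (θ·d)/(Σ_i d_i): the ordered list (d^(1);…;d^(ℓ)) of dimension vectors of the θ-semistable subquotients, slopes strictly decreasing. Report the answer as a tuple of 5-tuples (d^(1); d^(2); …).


Interval decomposition of M: I[1,1]^2, I[1,2], I[1,4], I[4,4], I[5,5]^4.
HN type (ℓ=5): μ^(1)=55/2; μ^(2)=21; μ^(3)=8; μ^(4)=-5; μ^(5)=-18

((0, 0, 1, 1, 0); (0, 0, 0, 1, 0); (0, 2, 0, 0, 0); (0, 0, 0, 0, 4); (4, 0, 0, 0, 0))


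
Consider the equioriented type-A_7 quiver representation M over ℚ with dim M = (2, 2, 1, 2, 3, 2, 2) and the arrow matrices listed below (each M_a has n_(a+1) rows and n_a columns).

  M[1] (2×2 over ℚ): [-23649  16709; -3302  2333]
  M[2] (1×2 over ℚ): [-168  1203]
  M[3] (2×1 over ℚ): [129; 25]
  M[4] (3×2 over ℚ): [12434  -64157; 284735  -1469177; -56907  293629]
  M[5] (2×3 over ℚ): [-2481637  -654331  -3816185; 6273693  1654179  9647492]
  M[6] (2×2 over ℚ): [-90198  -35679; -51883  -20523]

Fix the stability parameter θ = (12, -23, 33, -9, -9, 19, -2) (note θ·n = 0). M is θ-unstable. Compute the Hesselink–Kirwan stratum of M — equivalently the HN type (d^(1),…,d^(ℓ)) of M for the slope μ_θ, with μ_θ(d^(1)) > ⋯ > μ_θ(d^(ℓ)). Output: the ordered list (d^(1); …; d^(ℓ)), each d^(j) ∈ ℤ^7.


Barcode: M ≅ I[1,2], I[1,7], I[4,7], I[5,5]. HN layers by μ_θ (4 steps, strictly decreasing):
  μ^(1)=17/2; μ^(2)=5; μ^(3)=-11/2; μ^(4)=-9

((0, 0, 0, 0, 0, 2, 2); (0, 0, 1, 1, 1, 0, 0); (2, 2, 0, 0, 0, 0, 0); (0, 0, 0, 1, 2, 0, 0))


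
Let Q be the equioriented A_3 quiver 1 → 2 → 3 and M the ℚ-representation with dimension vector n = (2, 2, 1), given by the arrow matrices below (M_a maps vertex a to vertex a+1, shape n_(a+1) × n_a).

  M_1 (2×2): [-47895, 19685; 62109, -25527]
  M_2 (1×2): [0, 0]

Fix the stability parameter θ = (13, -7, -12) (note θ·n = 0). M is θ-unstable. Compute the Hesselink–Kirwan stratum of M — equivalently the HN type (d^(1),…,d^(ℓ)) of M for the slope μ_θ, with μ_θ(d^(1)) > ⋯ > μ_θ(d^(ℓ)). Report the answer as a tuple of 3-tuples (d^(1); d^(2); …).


Interval decomposition of M: I[1,1], I[1,2], I[2,2], I[3,3].
HN type (ℓ=4): μ^(1)=13; μ^(2)=3; μ^(3)=-7; μ^(4)=-12

((1, 0, 0); (1, 1, 0); (0, 1, 0); (0, 0, 1))


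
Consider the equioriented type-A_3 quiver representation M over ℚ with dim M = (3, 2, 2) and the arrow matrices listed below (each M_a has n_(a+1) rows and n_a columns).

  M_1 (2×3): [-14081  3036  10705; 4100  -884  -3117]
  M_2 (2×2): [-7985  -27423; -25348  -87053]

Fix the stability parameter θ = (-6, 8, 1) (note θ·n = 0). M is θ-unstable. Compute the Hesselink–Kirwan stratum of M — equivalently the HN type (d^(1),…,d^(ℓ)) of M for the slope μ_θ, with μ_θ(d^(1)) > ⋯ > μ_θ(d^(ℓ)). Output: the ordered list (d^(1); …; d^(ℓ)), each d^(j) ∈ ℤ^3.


Via rank(M_{q-1}∘⋯∘M_p): M ≅ I[1,1], I[1,3]^2.
μ_θ-semistable layers: μ^(1)=9/2; μ^(2)=-6

((0, 2, 2); (3, 0, 0))


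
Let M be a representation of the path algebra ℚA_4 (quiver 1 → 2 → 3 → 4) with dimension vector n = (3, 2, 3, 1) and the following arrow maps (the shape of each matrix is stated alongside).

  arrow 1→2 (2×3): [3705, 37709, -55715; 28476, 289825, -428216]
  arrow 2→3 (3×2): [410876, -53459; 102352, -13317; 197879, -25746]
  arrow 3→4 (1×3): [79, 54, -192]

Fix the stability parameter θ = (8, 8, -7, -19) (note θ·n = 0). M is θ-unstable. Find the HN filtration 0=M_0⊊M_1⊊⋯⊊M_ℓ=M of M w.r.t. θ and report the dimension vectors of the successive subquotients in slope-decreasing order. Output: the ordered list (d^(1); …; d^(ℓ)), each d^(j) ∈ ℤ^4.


Barcode: M ≅ I[1,1], I[1,3], I[1,4], I[3,3]. HN layers by μ_θ (4 steps, strictly decreasing):
  μ^(1)=8; μ^(2)=3; μ^(3)=-5/2; μ^(4)=-7

((1, 0, 0, 0); (1, 1, 1, 0); (1, 1, 1, 1); (0, 0, 1, 0))


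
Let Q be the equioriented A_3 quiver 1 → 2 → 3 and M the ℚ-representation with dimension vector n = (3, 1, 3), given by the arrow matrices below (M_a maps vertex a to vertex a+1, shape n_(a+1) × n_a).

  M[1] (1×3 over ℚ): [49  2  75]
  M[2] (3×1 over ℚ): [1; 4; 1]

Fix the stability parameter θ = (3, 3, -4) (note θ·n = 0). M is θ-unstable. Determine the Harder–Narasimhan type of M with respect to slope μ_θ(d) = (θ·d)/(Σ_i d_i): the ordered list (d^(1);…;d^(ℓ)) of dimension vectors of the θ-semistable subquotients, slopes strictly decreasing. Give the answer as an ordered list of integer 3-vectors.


Barcode: M ≅ I[1,1]^2, I[1,3], I[3,3]^2. HN layers by μ_θ (3 steps, strictly decreasing):
  μ^(1)=3; μ^(2)=2/3; μ^(3)=-4

((2, 0, 0); (1, 1, 1); (0, 0, 2))


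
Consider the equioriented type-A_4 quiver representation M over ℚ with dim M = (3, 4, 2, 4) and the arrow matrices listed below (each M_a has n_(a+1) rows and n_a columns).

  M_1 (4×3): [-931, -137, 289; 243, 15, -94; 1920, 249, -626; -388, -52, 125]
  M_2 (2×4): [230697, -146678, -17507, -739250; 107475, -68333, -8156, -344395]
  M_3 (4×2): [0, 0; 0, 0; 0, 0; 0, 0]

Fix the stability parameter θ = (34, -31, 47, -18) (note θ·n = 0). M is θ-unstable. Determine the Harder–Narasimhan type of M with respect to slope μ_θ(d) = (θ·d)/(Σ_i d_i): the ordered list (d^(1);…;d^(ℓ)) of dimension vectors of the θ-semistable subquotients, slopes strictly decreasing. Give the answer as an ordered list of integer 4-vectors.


Via rank(M_{q-1}∘⋯∘M_p): M ≅ I[1,2], I[1,3]^2, I[2,2], I[4,4]^4.
μ_θ-semistable layers: μ^(1)=47; μ^(2)=3/2; μ^(3)=-18; μ^(4)=-31

((0, 0, 2, 0); (3, 3, 0, 0); (0, 0, 0, 4); (0, 1, 0, 0))


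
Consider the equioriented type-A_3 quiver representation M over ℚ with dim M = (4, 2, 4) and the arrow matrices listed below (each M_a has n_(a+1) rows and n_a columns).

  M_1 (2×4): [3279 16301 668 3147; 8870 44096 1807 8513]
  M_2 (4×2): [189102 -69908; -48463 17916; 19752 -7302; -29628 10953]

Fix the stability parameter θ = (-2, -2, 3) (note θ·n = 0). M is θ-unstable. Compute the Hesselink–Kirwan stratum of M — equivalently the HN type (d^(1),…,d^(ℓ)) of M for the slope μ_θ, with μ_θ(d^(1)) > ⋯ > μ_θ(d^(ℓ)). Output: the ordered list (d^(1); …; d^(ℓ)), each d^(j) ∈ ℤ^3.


Via rank(M_{q-1}∘⋯∘M_p): M ≅ I[1,1]^2, I[1,3]^2, I[3,3]^2.
μ_θ-semistable layers: μ^(1)=3; μ^(2)=-2

((0, 0, 4); (4, 2, 0))


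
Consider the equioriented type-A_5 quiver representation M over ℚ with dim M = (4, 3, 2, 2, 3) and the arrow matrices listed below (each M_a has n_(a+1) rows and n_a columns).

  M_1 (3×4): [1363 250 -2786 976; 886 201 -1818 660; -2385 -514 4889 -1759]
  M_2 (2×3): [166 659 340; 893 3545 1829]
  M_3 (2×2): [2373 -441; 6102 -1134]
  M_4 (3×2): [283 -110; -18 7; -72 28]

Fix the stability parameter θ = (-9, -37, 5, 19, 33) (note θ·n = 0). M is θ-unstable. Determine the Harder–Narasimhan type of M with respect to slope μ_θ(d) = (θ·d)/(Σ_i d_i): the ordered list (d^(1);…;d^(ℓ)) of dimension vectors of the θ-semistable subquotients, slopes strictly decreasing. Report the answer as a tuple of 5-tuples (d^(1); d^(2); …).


Barcode: M ≅ I[1,1], I[1,2], I[1,3], I[1,5], I[4,5], I[5,5]. HN layers by μ_θ (5 steps, strictly decreasing):
  μ^(1)=33; μ^(2)=19; μ^(3)=5; μ^(4)=-9; μ^(5)=-23

((0, 0, 0, 0, 3); (0, 0, 0, 2, 0); (0, 0, 2, 0, 0); (1, 0, 0, 0, 0); (3, 3, 0, 0, 0))


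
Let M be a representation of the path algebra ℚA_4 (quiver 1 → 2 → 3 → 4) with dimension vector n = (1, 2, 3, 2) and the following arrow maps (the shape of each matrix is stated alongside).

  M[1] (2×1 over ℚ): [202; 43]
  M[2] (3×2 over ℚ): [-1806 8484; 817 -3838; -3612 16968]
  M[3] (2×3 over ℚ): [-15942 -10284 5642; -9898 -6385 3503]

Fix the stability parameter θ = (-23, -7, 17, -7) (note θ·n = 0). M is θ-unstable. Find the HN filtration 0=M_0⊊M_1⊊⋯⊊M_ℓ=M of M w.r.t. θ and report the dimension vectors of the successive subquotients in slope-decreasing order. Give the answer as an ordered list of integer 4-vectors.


Interval decomposition of M: I[1,2], I[2,4], I[3,3], I[3,4].
HN type (ℓ=4): μ^(1)=17; μ^(2)=5; μ^(3)=-7; μ^(4)=-23

((0, 0, 1, 0); (0, 0, 2, 2); (0, 2, 0, 0); (1, 0, 0, 0))


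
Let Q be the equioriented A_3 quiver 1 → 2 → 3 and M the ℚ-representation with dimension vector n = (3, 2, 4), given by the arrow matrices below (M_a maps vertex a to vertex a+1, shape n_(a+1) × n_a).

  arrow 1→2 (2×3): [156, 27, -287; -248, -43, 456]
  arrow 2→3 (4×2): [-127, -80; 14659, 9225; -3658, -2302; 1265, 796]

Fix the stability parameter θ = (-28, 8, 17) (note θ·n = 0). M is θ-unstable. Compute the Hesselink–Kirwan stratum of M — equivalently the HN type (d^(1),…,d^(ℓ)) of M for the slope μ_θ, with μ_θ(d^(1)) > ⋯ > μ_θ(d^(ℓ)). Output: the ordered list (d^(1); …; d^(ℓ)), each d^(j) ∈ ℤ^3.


Via rank(M_{q-1}∘⋯∘M_p): M ≅ I[1,1], I[1,3]^2, I[3,3]^2.
μ_θ-semistable layers: μ^(1)=17; μ^(2)=8; μ^(3)=-28

((0, 0, 4); (0, 2, 0); (3, 0, 0))


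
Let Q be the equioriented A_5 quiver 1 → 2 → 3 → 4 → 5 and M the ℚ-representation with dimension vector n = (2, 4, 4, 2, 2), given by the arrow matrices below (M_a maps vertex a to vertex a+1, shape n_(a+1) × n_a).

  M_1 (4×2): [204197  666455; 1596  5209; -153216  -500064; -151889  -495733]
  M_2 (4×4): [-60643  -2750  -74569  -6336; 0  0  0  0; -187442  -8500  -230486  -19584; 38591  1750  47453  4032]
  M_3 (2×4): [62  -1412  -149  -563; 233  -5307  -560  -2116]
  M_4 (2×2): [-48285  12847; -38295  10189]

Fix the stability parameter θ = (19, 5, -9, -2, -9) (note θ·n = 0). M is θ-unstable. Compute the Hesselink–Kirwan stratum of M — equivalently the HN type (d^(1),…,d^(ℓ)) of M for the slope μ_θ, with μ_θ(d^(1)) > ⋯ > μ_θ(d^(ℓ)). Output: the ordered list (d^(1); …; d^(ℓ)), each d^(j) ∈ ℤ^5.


Via rank(M_{q-1}∘⋯∘M_p): M ≅ I[1,2], I[1,4], I[2,2]^2, I[3,3]^2, I[3,5], I[5,5].
μ_θ-semistable layers: μ^(1)=12; μ^(2)=5; μ^(3)=13/4; μ^(4)=-11/2; μ^(5)=-9

((1, 1, 0, 0, 0); (0, 2, 0, 0, 0); (1, 1, 1, 1, 0); (0, 0, 0, 1, 1); (0, 0, 3, 0, 1))


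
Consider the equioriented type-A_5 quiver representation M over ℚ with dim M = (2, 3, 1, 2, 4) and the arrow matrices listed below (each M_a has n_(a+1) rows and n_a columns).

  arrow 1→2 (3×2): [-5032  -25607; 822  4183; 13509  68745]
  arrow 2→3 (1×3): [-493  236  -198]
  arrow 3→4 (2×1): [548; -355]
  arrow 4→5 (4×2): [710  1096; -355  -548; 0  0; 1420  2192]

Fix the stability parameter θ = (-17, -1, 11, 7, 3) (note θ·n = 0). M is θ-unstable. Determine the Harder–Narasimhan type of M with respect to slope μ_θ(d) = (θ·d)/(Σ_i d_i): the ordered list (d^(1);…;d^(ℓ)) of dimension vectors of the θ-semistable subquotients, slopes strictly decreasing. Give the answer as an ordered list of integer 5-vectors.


Interval decomposition of M: I[1,2], I[1,4], I[2,2], I[4,5], I[5,5]^3.
HN type (ℓ=5): μ^(1)=9; μ^(2)=5; μ^(3)=3; μ^(4)=-1; μ^(5)=-17

((0, 0, 1, 1, 0); (0, 0, 0, 1, 1); (0, 0, 0, 0, 3); (0, 3, 0, 0, 0); (2, 0, 0, 0, 0))


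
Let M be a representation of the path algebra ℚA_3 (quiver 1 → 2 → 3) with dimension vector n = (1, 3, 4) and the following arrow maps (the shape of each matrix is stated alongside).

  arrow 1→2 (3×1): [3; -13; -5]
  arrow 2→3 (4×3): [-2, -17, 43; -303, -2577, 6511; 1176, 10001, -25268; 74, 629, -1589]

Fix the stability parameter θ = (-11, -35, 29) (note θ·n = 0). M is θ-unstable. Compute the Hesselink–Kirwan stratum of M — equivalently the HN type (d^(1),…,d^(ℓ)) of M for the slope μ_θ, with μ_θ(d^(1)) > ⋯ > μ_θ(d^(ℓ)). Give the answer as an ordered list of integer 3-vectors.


Interval decomposition of M: I[1,3], I[2,3]^2, I[3,3].
HN type (ℓ=3): μ^(1)=29; μ^(2)=-23; μ^(3)=-35

((0, 0, 4); (1, 1, 0); (0, 2, 0))


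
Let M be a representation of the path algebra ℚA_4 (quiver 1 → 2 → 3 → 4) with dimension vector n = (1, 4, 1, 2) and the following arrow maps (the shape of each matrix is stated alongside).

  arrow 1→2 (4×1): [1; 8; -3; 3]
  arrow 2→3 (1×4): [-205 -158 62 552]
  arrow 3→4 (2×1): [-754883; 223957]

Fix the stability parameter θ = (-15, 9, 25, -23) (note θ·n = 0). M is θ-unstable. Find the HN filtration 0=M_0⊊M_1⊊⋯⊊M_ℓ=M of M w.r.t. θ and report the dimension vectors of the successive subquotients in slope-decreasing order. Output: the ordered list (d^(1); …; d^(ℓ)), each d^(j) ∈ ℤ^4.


Via rank(M_{q-1}∘⋯∘M_p): M ≅ I[1,4], I[2,2]^3, I[4,4].
μ_θ-semistable layers: μ^(1)=9; μ^(2)=11/3; μ^(3)=-15; μ^(4)=-23

((0, 3, 0, 0); (0, 1, 1, 1); (1, 0, 0, 0); (0, 0, 0, 1))


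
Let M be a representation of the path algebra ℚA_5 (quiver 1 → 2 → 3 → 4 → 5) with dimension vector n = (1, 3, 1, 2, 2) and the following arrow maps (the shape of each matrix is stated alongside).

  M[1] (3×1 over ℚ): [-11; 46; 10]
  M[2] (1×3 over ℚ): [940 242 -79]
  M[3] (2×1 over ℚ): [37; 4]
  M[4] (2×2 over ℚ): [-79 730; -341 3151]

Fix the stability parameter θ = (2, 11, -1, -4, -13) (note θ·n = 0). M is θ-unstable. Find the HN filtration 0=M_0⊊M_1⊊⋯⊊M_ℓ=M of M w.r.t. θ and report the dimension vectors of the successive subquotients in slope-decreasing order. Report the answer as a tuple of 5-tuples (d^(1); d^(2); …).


Barcode: M ≅ I[1,5], I[2,2]^2, I[4,5]. HN layers by μ_θ (3 steps, strictly decreasing):
  μ^(1)=11; μ^(2)=-1; μ^(3)=-17/2

((0, 2, 0, 0, 0); (1, 1, 1, 1, 1); (0, 0, 0, 1, 1))


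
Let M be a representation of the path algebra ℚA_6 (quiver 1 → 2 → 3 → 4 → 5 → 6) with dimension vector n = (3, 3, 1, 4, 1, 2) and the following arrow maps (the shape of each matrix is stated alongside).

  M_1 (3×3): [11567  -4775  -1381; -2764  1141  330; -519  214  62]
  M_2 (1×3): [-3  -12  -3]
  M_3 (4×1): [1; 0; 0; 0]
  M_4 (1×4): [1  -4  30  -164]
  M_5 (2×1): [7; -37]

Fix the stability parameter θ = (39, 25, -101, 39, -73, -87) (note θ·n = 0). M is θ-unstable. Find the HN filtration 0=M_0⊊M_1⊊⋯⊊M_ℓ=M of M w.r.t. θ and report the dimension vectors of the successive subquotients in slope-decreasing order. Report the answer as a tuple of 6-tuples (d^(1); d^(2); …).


Barcode: M ≅ I[1,2]^2, I[1,6], I[4,4]^3, I[6,6]. HN layers by μ_θ (4 steps, strictly decreasing):
  μ^(1)=39; μ^(2)=32; μ^(3)=-79/3; μ^(4)=-87

((0, 0, 0, 3, 0, 0); (2, 2, 0, 0, 0, 0); (1, 1, 1, 1, 1, 1); (0, 0, 0, 0, 0, 1))


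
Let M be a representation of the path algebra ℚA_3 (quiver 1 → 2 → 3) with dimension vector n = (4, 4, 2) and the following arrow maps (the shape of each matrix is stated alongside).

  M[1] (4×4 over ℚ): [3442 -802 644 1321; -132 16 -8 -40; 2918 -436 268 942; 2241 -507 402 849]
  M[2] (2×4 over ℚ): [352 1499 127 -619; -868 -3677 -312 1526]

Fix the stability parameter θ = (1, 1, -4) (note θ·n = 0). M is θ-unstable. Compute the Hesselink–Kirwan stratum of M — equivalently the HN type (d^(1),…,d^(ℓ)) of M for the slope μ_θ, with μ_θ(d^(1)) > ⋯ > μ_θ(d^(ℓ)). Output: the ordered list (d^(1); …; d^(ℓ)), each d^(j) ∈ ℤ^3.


Barcode: M ≅ I[1,1], I[1,2], I[1,3]^2, I[2,2]. HN layers by μ_θ (2 steps, strictly decreasing):
  μ^(1)=1; μ^(2)=-2/3

((2, 2, 0); (2, 2, 2))


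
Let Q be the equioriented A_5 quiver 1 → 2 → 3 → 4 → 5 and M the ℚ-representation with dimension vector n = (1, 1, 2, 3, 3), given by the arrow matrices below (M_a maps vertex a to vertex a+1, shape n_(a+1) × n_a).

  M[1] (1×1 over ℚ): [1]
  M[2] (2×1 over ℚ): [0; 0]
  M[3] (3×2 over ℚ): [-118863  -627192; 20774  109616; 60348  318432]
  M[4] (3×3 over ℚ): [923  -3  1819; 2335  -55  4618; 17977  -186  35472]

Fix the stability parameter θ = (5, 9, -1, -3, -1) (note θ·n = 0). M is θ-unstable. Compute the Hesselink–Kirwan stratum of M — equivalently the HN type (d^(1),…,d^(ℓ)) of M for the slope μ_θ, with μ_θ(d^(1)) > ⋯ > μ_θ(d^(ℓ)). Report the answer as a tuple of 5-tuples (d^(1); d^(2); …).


Interval decomposition of M: I[1,2], I[3,3], I[3,5], I[4,5]^2.
HN type (ℓ=5): μ^(1)=9; μ^(2)=5; μ^(3)=-1; μ^(4)=-2; μ^(5)=-3

((0, 1, 0, 0, 0); (1, 0, 0, 0, 0); (0, 0, 1, 0, 3); (0, 0, 1, 1, 0); (0, 0, 0, 2, 0))


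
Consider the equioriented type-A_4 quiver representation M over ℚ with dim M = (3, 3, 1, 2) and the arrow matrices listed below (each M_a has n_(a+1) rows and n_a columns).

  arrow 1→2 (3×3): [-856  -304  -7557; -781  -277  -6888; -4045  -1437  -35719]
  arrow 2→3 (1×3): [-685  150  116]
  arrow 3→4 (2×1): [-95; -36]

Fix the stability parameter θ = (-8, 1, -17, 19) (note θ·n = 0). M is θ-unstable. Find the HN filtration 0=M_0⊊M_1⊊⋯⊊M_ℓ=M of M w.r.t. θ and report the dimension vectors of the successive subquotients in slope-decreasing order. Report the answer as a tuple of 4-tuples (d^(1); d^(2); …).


Barcode: M ≅ I[1,1], I[1,2], I[1,4], I[2,2], I[4,4]. HN layers by μ_θ (3 steps, strictly decreasing):
  μ^(1)=19; μ^(2)=1; μ^(3)=-8

((0, 0, 0, 2); (0, 2, 0, 0); (3, 1, 1, 0))


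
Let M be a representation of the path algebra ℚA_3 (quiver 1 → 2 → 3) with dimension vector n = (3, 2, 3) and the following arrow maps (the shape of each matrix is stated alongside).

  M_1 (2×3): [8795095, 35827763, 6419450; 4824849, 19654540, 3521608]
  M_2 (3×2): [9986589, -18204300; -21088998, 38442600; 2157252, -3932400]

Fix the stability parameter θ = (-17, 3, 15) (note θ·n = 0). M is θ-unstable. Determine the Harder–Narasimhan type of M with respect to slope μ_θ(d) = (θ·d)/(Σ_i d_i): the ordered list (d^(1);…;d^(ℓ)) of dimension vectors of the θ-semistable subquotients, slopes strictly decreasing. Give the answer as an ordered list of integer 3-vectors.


Interval decomposition of M: I[1,1], I[1,2], I[1,3], I[3,3]^2.
HN type (ℓ=3): μ^(1)=15; μ^(2)=3; μ^(3)=-17

((0, 0, 3); (0, 2, 0); (3, 0, 0))
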